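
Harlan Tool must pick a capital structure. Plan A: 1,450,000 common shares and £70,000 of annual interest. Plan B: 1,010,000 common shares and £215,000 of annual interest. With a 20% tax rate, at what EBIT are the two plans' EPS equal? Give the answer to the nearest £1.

£547,841

At indifference, (EBIT − 70,000)(1 − t)/1,450,000 = (EBIT − 215,000)(1 − t)/1,010,000.
The (1 − t) factor cancels: (EBIT − 70,000) × 1,010,000 = (EBIT − 215,000) × 1,450,000.
EBIT × (1,450,000 − 1,010,000) = 215,000 × 1,450,000 − 70,000 × 1,010,000 = 241,050,000,000, so EBIT = 241,050,000,000 ÷ 440,000 = 547,840.91.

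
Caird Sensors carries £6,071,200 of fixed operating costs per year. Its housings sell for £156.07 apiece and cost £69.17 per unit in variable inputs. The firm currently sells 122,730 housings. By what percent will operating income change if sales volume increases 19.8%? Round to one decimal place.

+46.0%

Contribution at this volume is 122,730 × £86.90 = £10,665,237.00.
Operating income = contribution − fixed costs = £10,665,237.00 − £6,071,200 = £4,594,037.00.
So DOL = total CM / EBIT = £10,665,237.00 / £4,594,037.00 = 2.3215.
%ΔEBIT = DOL × %ΔSales = 2.3215 × +19.8% = +46.0%.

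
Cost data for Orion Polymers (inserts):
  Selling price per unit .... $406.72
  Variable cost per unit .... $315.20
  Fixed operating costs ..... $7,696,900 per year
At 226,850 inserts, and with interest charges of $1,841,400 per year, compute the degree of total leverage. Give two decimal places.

1.85

Contribution at this volume is 226,850 × $91.52 = $20,761,312.00.
Operating income = contribution − fixed costs = $20,761,312.00 − $7,696,900 = $13,064,412.00. Interest = $1,841,400.00, so EBIT − I = $11,223,012.00.
DCL = contribution ÷ (EBIT − I) = $20,761,312.00 ÷ $11,223,012.00 = 1.8499.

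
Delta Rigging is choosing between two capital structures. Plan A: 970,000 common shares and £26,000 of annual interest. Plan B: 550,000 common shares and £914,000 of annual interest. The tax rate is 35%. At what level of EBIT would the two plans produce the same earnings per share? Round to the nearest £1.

At indifference, (EBIT − 26,000)(1 − t)/970,000 = (EBIT − 914,000)(1 − t)/550,000.
Cancelling (1 − t) and cross-multiplying: 550,000·(EBIT − 26,000) = 970,000·(EBIT − 914,000).
EBIT × (970,000 − 550,000) = 914,000 × 970,000 − 26,000 × 550,000 = 872,280,000,000, so EBIT = 872,280,000,000 ÷ 420,000 = 2,076,857.14.

£2,076,857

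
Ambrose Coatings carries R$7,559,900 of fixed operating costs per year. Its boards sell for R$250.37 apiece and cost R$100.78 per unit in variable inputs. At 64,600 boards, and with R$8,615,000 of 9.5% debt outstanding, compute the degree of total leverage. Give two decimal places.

At 64,600 units, contribution = 64,600 × R$149.59 = R$9,663,514.00.
EBIT = R$9,663,514.00 − R$7,559,900 = R$2,103,614.00. Interest = R$818,425.00, so EBIT − I = R$1,285,189.00.
DCL = contribution ÷ (EBIT − I) = R$9,663,514.00 ÷ R$1,285,189.00 = 7.5191.

7.52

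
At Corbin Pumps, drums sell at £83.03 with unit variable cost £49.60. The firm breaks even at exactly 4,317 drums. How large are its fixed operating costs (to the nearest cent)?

Unit CM = price − variable cost = £83.03 − £49.60 = £33.43.
Fixed costs = break-even units × CM = 4,317 × £33.43 = £144,317.31.

£144,317.31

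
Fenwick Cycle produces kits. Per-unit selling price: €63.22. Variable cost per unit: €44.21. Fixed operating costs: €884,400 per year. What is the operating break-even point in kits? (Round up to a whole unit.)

Contribution margin per unit = €63.22 − €44.21 = €19.01.
Break-even Q = €884,400 / €19.01 = 46,522.88 → 46,523 kits.

46,523 kits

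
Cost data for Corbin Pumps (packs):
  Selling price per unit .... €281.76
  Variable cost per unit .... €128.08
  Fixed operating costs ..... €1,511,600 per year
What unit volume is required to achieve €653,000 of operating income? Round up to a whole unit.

Each unit contributes €281.76 − €128.08 = €153.68.
Need Q such that Q × €153.68 − €1,511,600 = €653,000, i.e. Q = €2,164,600 / €153.68 = 14,085.11 → 14,086.

14,086 packs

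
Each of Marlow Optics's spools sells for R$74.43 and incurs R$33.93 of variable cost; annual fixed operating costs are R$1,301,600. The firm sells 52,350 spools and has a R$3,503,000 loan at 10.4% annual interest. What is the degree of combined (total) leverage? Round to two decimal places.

Contribution at this volume is 52,350 × R$40.50 = R$2,120,175.00.
Subtracting fixed costs: EBIT = R$2,120,175.00 − R$1,301,600 = R$818,575.00. Interest = R$364,312.00.
DOL = R$2,120,175.00 ÷ R$818,575.00 = 2.5901; DFL = R$818,575.00 ÷ R$454,263.00 = 1.8020.
Combined leverage = 2.5901 × 1.8020 = 4.6674.

4.67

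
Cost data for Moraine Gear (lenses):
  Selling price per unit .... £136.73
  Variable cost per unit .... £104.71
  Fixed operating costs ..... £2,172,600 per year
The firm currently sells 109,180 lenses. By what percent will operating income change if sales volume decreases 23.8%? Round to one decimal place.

At 109,180 units, contribution = 109,180 × £32.02 = £3,495,943.60.
Subtracting fixed costs: EBIT = £3,495,943.60 − £2,172,600 = £1,323,343.60.
DOL = contribution ÷ EBIT = £3,495,943.60 ÷ £1,323,343.60 = 2.6418.
%ΔEBIT = DOL × %ΔSales = 2.6418 × -23.8% = -62.9%.

-62.9%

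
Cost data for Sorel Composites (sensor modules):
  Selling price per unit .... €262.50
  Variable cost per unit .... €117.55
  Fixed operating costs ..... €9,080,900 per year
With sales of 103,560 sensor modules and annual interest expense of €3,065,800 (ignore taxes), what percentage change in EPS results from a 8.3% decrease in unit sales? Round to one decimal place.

Total contribution margin = 103,560 × €144.95 = €15,011,022.00.
Operating income = contribution − fixed costs = €15,011,022.00 − €9,080,900 = €5,930,122.00.
After interest of €3,065,800.00, pre-tax earnings = €2,864,322.00.
Degree of combined leverage = contribution ÷ (EBIT − I) = €15,011,022.00 ÷ €2,864,322.00 = 5.2407.
EPS therefore changes by 5.2407 × (-8.3%) = -43.5%.

-43.5%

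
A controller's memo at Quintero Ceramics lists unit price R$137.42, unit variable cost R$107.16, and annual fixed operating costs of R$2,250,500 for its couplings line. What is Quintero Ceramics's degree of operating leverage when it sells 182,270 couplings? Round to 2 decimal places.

Contribution at this volume is 182,270 × R$30.26 = R$5,515,490.20.
EBIT = R$5,515,490.20 − R$2,250,500 = R$3,264,990.20.
DOL = contribution ÷ EBIT = R$5,515,490.20 ÷ R$3,264,990.20 = 1.6893.

1.69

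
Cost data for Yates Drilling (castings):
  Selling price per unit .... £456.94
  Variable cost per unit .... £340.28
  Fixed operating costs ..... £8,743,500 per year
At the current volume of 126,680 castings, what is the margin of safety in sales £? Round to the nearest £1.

£23,638,160

Each unit contributes £456.94 − £340.28 = £116.66. Break-even units = £8,743,500 ÷ £116.66 = 74,948.57; break-even revenue = 74,948.57 × £456.94 = £34,246,998.89.
Actual sales revenue = 126,680 × £456.94 = £57,885,159.20.
Margin of safety = £57,885,159.20 − £34,246,998.89 = £23,638,160.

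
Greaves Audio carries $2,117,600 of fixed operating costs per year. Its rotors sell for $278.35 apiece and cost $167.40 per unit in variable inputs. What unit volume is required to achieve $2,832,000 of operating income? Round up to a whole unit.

Each unit contributes $278.35 − $167.40 = $110.95.
Units = (FC + target) / CM = ($2,117,600 + $2,832,000) / $110.95 = 44,611.09, so 44,612 rotors.

44,612 rotors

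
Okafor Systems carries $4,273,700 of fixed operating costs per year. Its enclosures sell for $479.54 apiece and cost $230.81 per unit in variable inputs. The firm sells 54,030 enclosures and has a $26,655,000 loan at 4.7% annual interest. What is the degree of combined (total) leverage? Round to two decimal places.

1.70

At 54,030 units, contribution = 54,030 × $248.73 = $13,438,881.90.
Operating income = contribution − fixed costs = $13,438,881.90 − $4,273,700 = $9,165,181.90. Interest = $1,252,785.00.
DOL = $13,438,881.90 ÷ $9,165,181.90 = 1.4663; DFL = $9,165,181.90 ÷ $7,912,396.90 = 1.1583.
DCL = DOL × DFL = 1.4663 × 1.1583 = 1.6984.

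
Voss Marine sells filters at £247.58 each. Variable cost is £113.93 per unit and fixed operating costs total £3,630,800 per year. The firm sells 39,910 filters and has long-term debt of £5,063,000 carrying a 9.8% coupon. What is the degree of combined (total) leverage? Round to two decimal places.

Contribution at this volume is 39,910 × £133.65 = £5,333,971.50.
Operating income = contribution − fixed costs = £5,333,971.50 − £3,630,800 = £1,703,171.50. Interest = £496,174.00, so EBIT − I = £1,206,997.50.
DCL = contribution ÷ (EBIT − I) = £5,333,971.50 ÷ £1,206,997.50 = 4.4192.

4.42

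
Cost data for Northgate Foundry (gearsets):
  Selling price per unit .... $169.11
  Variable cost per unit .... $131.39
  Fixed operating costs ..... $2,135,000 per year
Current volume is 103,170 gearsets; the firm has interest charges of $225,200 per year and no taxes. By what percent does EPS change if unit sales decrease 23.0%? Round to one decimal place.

Total contribution margin = 103,170 × $37.72 = $3,891,572.40.
EBIT = $3,891,572.40 − $2,135,000 = $1,756,572.40.
Interest = $225,200.00, so EBIT − I = $1,531,372.40.
Degree of combined leverage = contribution ÷ (EBIT − I) = $3,891,572.40 ÷ $1,531,372.40 = 2.5412.
%ΔEPS = DCL × %ΔSales = 2.5412 × -23.0% = -58.4%.

-58.4%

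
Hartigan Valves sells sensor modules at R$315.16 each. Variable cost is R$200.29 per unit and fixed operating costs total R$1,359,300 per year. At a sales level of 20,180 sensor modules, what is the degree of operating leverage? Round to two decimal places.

2.42

Total contribution margin = 20,180 × R$114.87 = R$2,318,076.60.
EBIT = R$2,318,076.60 − R$1,359,300 = R$958,776.60.
So DOL = total CM / EBIT = R$2,318,076.60 / R$958,776.60 = 2.4177.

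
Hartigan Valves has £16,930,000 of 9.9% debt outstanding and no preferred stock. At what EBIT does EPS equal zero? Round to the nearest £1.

£1,676,070

Annual interest = 9.9% × £16,930,000 = £1,676,070.00.
Without preferred stock the financial break-even is simply EBIT = interest = £1,676,070.00.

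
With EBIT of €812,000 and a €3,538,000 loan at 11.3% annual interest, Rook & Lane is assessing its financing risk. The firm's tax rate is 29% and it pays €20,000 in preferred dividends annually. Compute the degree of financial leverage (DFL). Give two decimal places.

2.11

Annual interest charges come to €399,794.00.
Pre-tax preferred-dividend burden = €20,000 ÷ (1 − 0.29) = €28,169.01.
DFL = EBIT ÷ [EBIT − I − D_p/(1−t)] = €812,000 ÷ [€812,000 − €399,794.00 − €28,169.01] = €812,000 ÷ €384,036.99 = 2.1144.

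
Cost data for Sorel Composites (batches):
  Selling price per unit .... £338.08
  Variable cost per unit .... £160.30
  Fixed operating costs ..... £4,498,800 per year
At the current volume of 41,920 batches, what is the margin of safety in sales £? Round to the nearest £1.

£5,617,053

Unit CM = price − variable cost = £338.08 − £160.30 = £177.78. Break-even units = £4,498,800 ÷ £177.78 = 25,305.43; break-even revenue = 25,305.43 × £338.08 = £8,555,261.02.
Actual sales revenue = 41,920 × £338.08 = £14,172,313.60.
Margin of safety = £14,172,313.60 − £8,555,261.02 = £5,617,053.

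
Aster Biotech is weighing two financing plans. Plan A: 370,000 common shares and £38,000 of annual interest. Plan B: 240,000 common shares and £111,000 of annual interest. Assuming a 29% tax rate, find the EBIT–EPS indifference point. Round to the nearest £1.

£245,769

At indifference, (EBIT − 38,000)(1 − t)/370,000 = (EBIT − 111,000)(1 − t)/240,000.
The (1 − t) factor cancels: (EBIT − 38,000) × 240,000 = (EBIT − 111,000) × 370,000.
EBIT × (370,000 − 240,000) = 111,000 × 370,000 − 38,000 × 240,000 = 31,950,000,000, so EBIT = 31,950,000,000 ÷ 130,000 = 245,769.23.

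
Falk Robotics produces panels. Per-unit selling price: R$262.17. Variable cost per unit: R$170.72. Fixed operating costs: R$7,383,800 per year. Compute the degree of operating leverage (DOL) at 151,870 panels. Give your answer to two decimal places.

Total contribution margin = 151,870 × R$91.45 = R$13,888,511.50.
Operating income = contribution − fixed costs = R$13,888,511.50 − R$7,383,800 = R$6,504,711.50.
Degree of operating leverage = R$13,888,511.50 / R$6,504,711.50 = 2.1351.

2.14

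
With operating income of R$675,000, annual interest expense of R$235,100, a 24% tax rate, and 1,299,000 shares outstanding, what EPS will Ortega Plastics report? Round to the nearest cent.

R$0.26

Interest = R$235,100.00, so EBT = R$675,000 − R$235,100.00 = R$439,900.00.
After tax at 24%: net income = R$439,900.00 × 0.76 = R$334,324.00.
Per share: R$334,324.00 / 1,299,000 shares = R$0.26.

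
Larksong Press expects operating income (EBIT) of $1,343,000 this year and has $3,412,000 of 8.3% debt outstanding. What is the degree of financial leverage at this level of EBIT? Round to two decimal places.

1.27

Annual interest charges come to $283,196.00.
DFL = EBIT ÷ (EBIT − I) = $1,343,000 ÷ ($1,343,000 − $283,196.00) = $1,343,000 ÷ $1,059,804.00 = 1.2672.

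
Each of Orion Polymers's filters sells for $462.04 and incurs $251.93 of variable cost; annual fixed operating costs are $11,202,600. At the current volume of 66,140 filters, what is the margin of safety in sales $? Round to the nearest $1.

$5,924,376

Each unit contributes $462.04 − $251.93 = $210.11. Break-even units = $11,202,600 ÷ $210.11 = 53,317.79; break-even revenue = 53,317.79 × $462.04 = $24,634,949.81.
Current sales = 66,140 × $462.04 = $30,559,325.60.
Margin of safety = $30,559,325.60 − $24,634,949.81 = $5,924,376.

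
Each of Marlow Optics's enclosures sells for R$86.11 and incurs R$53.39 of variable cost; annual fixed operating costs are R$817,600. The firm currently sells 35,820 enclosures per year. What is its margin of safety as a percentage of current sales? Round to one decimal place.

30.2%

Unit CM = price − variable cost = R$86.11 − R$53.39 = R$32.72. Break-even units = R$817,600 ÷ R$32.72 = 24,987.78; break-even revenue = 24,987.78 × R$86.11 = R$2,151,697.31.
Actual sales revenue = 35,820 × R$86.11 = R$3,084,460.20.
Margin of safety = (R$3,084,460.20 − R$2,151,697.31) ÷ R$3,084,460.20 = 30.2%.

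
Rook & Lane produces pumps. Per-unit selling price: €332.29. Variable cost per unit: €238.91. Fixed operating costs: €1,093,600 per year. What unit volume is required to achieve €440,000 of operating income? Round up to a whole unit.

Contribution margin per unit = €332.29 − €238.91 = €93.38.
Required volume = (fixed costs + target profit) ÷ CM = (€1,093,600 + €440,000) ÷ €93.38 = 16,423.22, so 16,424 pumps.

16,424 pumps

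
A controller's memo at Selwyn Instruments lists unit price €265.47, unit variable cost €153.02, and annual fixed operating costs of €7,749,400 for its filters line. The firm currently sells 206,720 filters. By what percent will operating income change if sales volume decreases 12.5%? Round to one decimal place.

-18.8%

Total contribution margin = 206,720 × €112.45 = €23,245,664.00.
Subtracting fixed costs: EBIT = €23,245,664.00 − €7,749,400 = €15,496,264.00.
Degree of operating leverage = €23,245,664.00 / €15,496,264.00 = 1.5001.
So EBIT moves 1.5001 × (-12.5%) = -18.8%.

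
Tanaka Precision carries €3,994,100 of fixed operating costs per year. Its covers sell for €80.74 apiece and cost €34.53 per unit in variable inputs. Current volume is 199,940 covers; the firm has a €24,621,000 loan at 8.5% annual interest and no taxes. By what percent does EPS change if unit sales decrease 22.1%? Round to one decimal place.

-64.8%

Contribution at this volume is 199,940 × €46.21 = €9,239,227.40.
Operating income = contribution − fixed costs = €9,239,227.40 − €3,994,100 = €5,245,127.40.
Interest = €2,092,785.00, so EBIT − I = €3,152,342.40.
Degree of combined leverage = contribution ÷ (EBIT − I) = €9,239,227.40 ÷ €3,152,342.40 = 2.9309.
%ΔEPS = DCL × %ΔSales = 2.9309 × -22.1% = -64.8%.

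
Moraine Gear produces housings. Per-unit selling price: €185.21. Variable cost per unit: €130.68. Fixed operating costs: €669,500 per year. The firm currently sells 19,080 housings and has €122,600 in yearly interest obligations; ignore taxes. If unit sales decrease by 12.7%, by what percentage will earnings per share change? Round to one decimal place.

-53.2%

Total contribution margin = 19,080 × €54.53 = €1,040,432.40.
EBIT = €1,040,432.40 − €669,500 = €370,932.40.
Interest = €122,600.00, so EBIT − I = €248,332.40.
DCL = total CM / (EBIT − I) = €1,040,432.40 / €248,332.40 = 4.1897.
EPS therefore changes by 4.1897 × (-12.7%) = -53.2%.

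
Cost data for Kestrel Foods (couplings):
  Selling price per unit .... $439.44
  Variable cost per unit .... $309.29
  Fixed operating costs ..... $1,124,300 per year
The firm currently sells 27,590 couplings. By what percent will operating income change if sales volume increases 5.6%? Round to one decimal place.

+8.2%

Total contribution margin = 27,590 × $130.15 = $3,590,838.50.
Operating income = contribution − fixed costs = $3,590,838.50 − $1,124,300 = $2,466,538.50.
So DOL = total CM / EBIT = $3,590,838.50 / $2,466,538.50 = 1.4558.
Operating income changes by 1.4558 × +5.6% = +8.2%.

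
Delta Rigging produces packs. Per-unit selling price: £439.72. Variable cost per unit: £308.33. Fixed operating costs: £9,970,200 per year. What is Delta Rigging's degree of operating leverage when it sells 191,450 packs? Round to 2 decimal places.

At 191,450 units, contribution = 191,450 × £131.39 = £25,154,615.50.
EBIT = £25,154,615.50 − £9,970,200 = £15,184,415.50.
Degree of operating leverage = £25,154,615.50 / £15,184,415.50 = 1.6566.

1.66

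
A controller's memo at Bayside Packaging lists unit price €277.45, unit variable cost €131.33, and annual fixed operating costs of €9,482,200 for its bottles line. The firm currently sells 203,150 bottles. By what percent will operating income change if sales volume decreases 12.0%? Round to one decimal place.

-17.6%

Total contribution margin = 203,150 × €146.12 = €29,684,278.00.
Subtracting fixed costs: EBIT = €29,684,278.00 − €9,482,200 = €20,202,078.00.
Degree of operating leverage = €29,684,278.00 / €20,202,078.00 = 1.4694.
%ΔEBIT = DOL × %ΔSales = 1.4694 × -12.0% = -17.6%.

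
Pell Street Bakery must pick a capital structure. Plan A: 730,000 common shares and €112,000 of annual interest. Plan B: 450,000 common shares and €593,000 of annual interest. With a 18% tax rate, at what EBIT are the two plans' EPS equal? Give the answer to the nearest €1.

At indifference, (EBIT − 112,000)(1 − t)/730,000 = (EBIT − 593,000)(1 − t)/450,000.
The (1 − t) factor cancels: (EBIT − 112,000) × 450,000 = (EBIT − 593,000) × 730,000.
Solving, EBIT = (593,000·730,000 − 112,000·450,000) / (730,000 − 450,000) = 382,490,000,000 / 280,000 = 1,366,035.71.

€1,366,036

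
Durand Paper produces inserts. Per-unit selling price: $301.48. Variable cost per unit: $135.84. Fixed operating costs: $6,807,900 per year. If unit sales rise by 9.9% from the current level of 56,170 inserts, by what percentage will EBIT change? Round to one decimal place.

Total contribution margin = 56,170 × $165.64 = $9,303,998.80.
Subtracting fixed costs: EBIT = $9,303,998.80 − $6,807,900 = $2,496,098.80.
So DOL = total CM / EBIT = $9,303,998.80 / $2,496,098.80 = 3.7274.
Operating income changes by 3.7274 × +9.9% = +36.9%.

+36.9%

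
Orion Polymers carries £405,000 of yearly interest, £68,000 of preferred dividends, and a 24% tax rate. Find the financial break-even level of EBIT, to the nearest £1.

£494,474

Preferred dividends are paid after tax, so their pre-tax equivalent is £68,000 ÷ (1 − 0.24) = £89,473.68.
Financial break-even EBIT = interest + D_p ÷ (1 − t) = £405,000 + £89,473.68 = £494,473.68.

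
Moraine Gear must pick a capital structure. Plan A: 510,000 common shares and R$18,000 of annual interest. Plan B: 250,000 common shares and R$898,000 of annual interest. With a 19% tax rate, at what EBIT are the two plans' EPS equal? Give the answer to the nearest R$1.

R$1,744,154

Set EPS_A = EPS_B: (EBIT − R$18,000)(1 − 0.19) ÷ 510,000 = (EBIT − R$898,000)(1 − 0.19) ÷ 250,000.
The (1 − t) factor cancels: (EBIT − 18,000) × 250,000 = (EBIT − 898,000) × 510,000.
EBIT × (510,000 − 250,000) = 898,000 × 510,000 − 18,000 × 250,000 = 453,480,000,000, so EBIT = 453,480,000,000 ÷ 260,000 = 1,744,153.85.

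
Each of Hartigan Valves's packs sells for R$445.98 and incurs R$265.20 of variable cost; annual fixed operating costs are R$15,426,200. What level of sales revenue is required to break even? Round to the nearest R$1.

CM per unit = R$445.98 − R$265.20 = R$180.78; CM ratio = R$180.78 / R$445.98 = 0.4054.
Break-even revenue = fixed costs × price ÷ CM = R$15,426,200 × R$445.98 ÷ R$180.78 = R$38,056,072.

R$38,056,072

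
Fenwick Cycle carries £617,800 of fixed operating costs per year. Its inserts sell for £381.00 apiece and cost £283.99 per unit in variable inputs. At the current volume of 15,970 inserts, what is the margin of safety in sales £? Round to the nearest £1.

Each unit contributes £381.00 − £283.99 = £97.01. Break-even units = £617,800 ÷ £97.01 = 6,368.42; break-even revenue = 6,368.42 × £381.00 = £2,426,366.35.
Actual sales revenue = 15,970 × £381.00 = £6,084,570.00.
Margin of safety = £6,084,570.00 − £2,426,366.35 = £3,658,204.

£3,658,204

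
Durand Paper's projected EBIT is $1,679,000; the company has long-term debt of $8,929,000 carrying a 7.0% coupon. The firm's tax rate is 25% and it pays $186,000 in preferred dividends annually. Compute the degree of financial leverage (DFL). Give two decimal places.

2.08

Interest = $625,030.00.
Preferred dividends grossed up pre-tax: $186,000 / (1 − 0.25) = $248,000.00.
DFL = EBIT ÷ [EBIT − I − D_p/(1−t)] = $1,679,000 ÷ [$1,679,000 − $625,030.00 − $248,000.00] = $1,679,000 ÷ $805,970.00 = 2.0832.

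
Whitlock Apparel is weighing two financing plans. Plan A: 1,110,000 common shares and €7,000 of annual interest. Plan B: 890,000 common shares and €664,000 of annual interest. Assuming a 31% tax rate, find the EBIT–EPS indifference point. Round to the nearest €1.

€3,321,864

At indifference, (EBIT − 7,000)(1 − t)/1,110,000 = (EBIT − 664,000)(1 − t)/890,000.
The (1 − t) factor cancels: (EBIT − 7,000) × 890,000 = (EBIT − 664,000) × 1,110,000.
EBIT × (1,110,000 − 890,000) = 664,000 × 1,110,000 − 7,000 × 890,000 = 730,810,000,000, so EBIT = 730,810,000,000 ÷ 220,000 = 3,321,863.64.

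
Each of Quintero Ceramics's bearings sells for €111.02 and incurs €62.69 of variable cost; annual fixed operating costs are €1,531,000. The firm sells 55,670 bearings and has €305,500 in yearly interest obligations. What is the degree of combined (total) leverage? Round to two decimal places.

Total contribution margin = 55,670 × €48.33 = €2,690,531.10.
Subtracting fixed costs: EBIT = €2,690,531.10 − €1,531,000 = €1,159,531.10. Interest = €305,500.00.
DOL = €2,690,531.10 ÷ €1,159,531.10 = 2.3204; DFL = €1,159,531.10 ÷ €854,031.10 = 1.3577.
DCL = DOL × DFL = 2.3204 × 1.3577 = 3.1504.

3.15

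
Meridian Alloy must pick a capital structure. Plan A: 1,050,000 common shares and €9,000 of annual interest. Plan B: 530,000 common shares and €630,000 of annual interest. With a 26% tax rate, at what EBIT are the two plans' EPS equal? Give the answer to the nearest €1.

Set EPS_A = EPS_B: (EBIT − €9,000)(1 − 0.26) ÷ 1,050,000 = (EBIT − €630,000)(1 − 0.26) ÷ 530,000.
Cancelling (1 − t) and cross-multiplying: 530,000·(EBIT − 9,000) = 1,050,000·(EBIT − 630,000).
Solving, EBIT = (630,000·1,050,000 − 9,000·530,000) / (1,050,000 − 530,000) = 656,730,000,000 / 520,000 = 1,262,942.31.

€1,262,942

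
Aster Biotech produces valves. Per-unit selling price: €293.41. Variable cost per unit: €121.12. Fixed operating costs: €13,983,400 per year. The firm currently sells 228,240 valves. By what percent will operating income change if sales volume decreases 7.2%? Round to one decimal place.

-11.2%

Contribution at this volume is 228,240 × €172.29 = €39,323,469.60.
Subtracting fixed costs: EBIT = €39,323,469.60 − €13,983,400 = €25,340,069.60.
So DOL = total CM / EBIT = €39,323,469.60 / €25,340,069.60 = 1.5518.
So EBIT moves 1.5518 × (-7.2%) = -11.2%.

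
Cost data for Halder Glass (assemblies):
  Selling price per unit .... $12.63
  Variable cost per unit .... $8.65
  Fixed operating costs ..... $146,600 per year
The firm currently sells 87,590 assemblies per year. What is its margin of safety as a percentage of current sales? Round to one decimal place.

Contribution margin per unit = $12.63 − $8.65 = $3.98. Break-even units = $146,600 ÷ $3.98 = 36,834.17; break-even revenue = 36,834.17 × $12.63 = $465,215.58.
Actual sales revenue = 87,590 × $12.63 = $1,106,261.70.
Margin of safety = ($1,106,261.70 − $465,215.58) ÷ $1,106,261.70 = 57.9%.

57.9%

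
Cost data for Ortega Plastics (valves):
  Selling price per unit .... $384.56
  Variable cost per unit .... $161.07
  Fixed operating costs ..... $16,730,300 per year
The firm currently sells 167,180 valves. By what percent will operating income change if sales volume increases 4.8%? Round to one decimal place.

+8.7%

Contribution at this volume is 167,180 × $223.49 = $37,363,058.20.
Operating income = contribution − fixed costs = $37,363,058.20 − $16,730,300 = $20,632,758.20.
DOL = contribution ÷ EBIT = $37,363,058.20 ÷ $20,632,758.20 = 1.8109.
So EBIT moves 1.8109 × (+4.8%) = +8.7%.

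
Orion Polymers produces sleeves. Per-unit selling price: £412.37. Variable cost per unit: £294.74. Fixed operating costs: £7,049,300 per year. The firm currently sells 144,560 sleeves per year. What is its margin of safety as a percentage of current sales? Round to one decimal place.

58.5%

Unit CM = price − variable cost = £412.37 − £294.74 = £117.63. Break-even units = £7,049,300 ÷ £117.63 = 59,927.74; break-even revenue = 59,927.74 × £412.37 = £24,712,401.95.
Actual sales revenue = 144,560 × £412.37 = £59,612,207.20.
Margin of safety = (£59,612,207.20 − £24,712,401.95) ÷ £59,612,207.20 = 58.5%.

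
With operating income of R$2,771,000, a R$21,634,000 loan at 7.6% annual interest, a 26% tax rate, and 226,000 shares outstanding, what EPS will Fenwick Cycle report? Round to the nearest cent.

R$3.69

Interest = R$1,644,184.00, so EBT = R$2,771,000 − R$1,644,184.00 = R$1,126,816.00.
After tax at 26%: net income = R$1,126,816.00 × 0.74 = R$833,843.84.
Per share: R$833,843.84 / 226,000 shares = R$3.69.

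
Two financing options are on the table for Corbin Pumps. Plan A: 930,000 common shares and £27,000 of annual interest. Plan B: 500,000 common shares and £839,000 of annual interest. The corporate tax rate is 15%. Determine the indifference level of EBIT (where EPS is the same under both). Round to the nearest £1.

£1,783,186

At indifference, (EBIT − 27,000)(1 − t)/930,000 = (EBIT − 839,000)(1 − t)/500,000.
The (1 − t) factor cancels: (EBIT − 27,000) × 500,000 = (EBIT − 839,000) × 930,000.
EBIT × (930,000 − 500,000) = 839,000 × 930,000 − 27,000 × 500,000 = 766,770,000,000, so EBIT = 766,770,000,000 ÷ 430,000 = 1,783,186.05.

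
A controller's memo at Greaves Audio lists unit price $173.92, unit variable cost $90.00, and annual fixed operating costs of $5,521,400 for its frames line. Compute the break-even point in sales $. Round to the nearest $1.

$11,442,825

Contribution margin per unit = $173.92 − $90.00 = $83.92, a CM ratio of $83.92 ÷ $173.92 = 0.4825.
Break-even revenue = fixed costs × price ÷ CM = $5,521,400 × $173.92 ÷ $83.92 = $11,442,825.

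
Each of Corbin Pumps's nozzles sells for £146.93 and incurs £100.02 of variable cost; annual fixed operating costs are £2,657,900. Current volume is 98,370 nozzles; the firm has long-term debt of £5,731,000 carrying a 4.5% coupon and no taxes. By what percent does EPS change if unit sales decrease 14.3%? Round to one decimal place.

Total contribution margin = 98,370 × £46.91 = £4,614,536.70.
EBIT = £4,614,536.70 − £2,657,900 = £1,956,636.70.
Interest = £257,895.00, so EBIT − I = £1,698,741.70.
DCL = total CM / (EBIT − I) = £4,614,536.70 / £1,698,741.70 = 2.7164.
EPS therefore changes by 2.7164 × (-14.3%) = -38.8%.

-38.8%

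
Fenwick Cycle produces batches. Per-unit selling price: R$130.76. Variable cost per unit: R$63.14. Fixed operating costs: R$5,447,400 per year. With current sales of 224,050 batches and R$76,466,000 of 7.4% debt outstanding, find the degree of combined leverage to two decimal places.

3.75

Total contribution margin = 224,050 × R$67.62 = R$15,150,261.00.
Operating income = contribution − fixed costs = R$15,150,261.00 − R$5,447,400 = R$9,702,861.00. Interest = R$5,658,484.00, so EBIT − I = R$4,044,377.00.
Degree of total leverage = total CM / (EBIT − interest) = R$15,150,261.00 / R$4,044,377.00 = 3.7460.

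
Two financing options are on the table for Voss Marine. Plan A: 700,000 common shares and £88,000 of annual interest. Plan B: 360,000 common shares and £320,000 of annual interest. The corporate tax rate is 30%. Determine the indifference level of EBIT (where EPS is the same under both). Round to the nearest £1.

£565,647

At indifference, (EBIT − 88,000)(1 − t)/700,000 = (EBIT − 320,000)(1 − t)/360,000.
Cancelling (1 − t) and cross-multiplying: 360,000·(EBIT − 88,000) = 700,000·(EBIT − 320,000).
EBIT × (700,000 − 360,000) = 320,000 × 700,000 − 88,000 × 360,000 = 192,320,000,000, so EBIT = 192,320,000,000 ÷ 340,000 = 565,647.06.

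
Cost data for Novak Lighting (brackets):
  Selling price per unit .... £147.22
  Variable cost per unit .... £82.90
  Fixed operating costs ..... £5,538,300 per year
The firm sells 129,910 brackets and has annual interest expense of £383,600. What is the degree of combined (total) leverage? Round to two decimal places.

At 129,910 units, contribution = 129,910 × £64.32 = £8,355,811.20.
Subtracting fixed costs: EBIT = £8,355,811.20 − £5,538,300 = £2,817,511.20. Interest = £383,600.00.
DOL = £8,355,811.20 ÷ £2,817,511.20 = 2.9657; DFL = £2,817,511.20 ÷ £2,433,911.20 = 1.1576.
Combined leverage = 2.9657 × 1.1576 = 3.4331.

3.43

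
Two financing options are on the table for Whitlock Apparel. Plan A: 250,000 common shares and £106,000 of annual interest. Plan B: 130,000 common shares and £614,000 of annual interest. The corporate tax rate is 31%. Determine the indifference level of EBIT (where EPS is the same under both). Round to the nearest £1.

At indifference, (EBIT − 106,000)(1 − t)/250,000 = (EBIT − 614,000)(1 − t)/130,000.
The (1 − t) factor cancels: (EBIT − 106,000) × 130,000 = (EBIT − 614,000) × 250,000.
Solving, EBIT = (614,000·250,000 − 106,000·130,000) / (250,000 − 130,000) = 139,720,000,000 / 120,000 = 1,164,333.33.

£1,164,333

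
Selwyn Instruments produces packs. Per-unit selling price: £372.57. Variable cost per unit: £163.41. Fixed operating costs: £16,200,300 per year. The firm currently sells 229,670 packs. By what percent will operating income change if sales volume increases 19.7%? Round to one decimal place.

+29.7%

Total contribution margin = 229,670 × £209.16 = £48,037,777.20.
EBIT = £48,037,777.20 − £16,200,300 = £31,837,477.20.
Degree of operating leverage = £48,037,777.20 / £31,837,477.20 = 1.5088.
%ΔEBIT = DOL × %ΔSales = 1.5088 × +19.7% = +29.7%.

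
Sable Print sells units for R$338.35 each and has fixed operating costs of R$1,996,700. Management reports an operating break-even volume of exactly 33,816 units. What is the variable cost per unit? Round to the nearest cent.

Contribution per unit must be FC / Q = R$1,996,700 / 33,816 = R$59.0460.
Hence VC = price − CM = R$338.35 − R$59.0460 = R$279.30.

R$279.30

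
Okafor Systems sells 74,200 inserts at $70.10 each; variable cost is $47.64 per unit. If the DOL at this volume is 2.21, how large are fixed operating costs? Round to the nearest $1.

$912,445

Contribution at this volume is 74,200 × $22.46 = $1,666,532.00.
Since DOL = CM ÷ EBIT, EBIT = $1,666,532.00 ÷ 2.21 = $754,086.88.
Fixed costs = CM − EBIT = $1,666,532.00 − $754,086.88 = $912,445.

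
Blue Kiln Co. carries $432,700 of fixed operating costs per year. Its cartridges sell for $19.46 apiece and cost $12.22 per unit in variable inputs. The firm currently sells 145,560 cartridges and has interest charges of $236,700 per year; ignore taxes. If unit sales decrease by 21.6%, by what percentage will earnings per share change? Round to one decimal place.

-59.2%

At 145,560 units, contribution = 145,560 × $7.24 = $1,053,854.40.
Subtracting fixed costs: EBIT = $1,053,854.40 − $432,700 = $621,154.40.
Interest = $236,700.00, so EBIT − I = $384,454.40.
Degree of combined leverage = contribution ÷ (EBIT − I) = $1,053,854.40 ÷ $384,454.40 = 2.7412.
%ΔEPS = DCL × %ΔSales = 2.7412 × -21.6% = -59.2%.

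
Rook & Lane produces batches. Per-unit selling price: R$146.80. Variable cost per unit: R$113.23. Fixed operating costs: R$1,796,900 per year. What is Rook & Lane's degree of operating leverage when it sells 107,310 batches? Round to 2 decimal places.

Contribution at this volume is 107,310 × R$33.57 = R$3,602,396.70.
Operating income = contribution − fixed costs = R$3,602,396.70 − R$1,796,900 = R$1,805,496.70.
DOL = contribution ÷ EBIT = R$3,602,396.70 ÷ R$1,805,496.70 = 1.9952.

2.00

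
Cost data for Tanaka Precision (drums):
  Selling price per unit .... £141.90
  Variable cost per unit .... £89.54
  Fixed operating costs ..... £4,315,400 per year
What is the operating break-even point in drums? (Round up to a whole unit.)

Unit CM = price − variable cost = £141.90 − £89.54 = £52.36.
Break-even volume = fixed costs ÷ CM per unit = £4,315,400 ÷ £52.36 = 82,417.88, so 82,418 drums.

82,418 drums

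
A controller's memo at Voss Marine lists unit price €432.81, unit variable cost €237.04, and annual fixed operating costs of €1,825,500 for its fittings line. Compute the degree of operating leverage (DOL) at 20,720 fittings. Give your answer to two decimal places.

Total contribution margin = 20,720 × €195.77 = €4,056,354.40.
Operating income = contribution − fixed costs = €4,056,354.40 − €1,825,500 = €2,230,854.40.
So DOL = total CM / EBIT = €4,056,354.40 / €2,230,854.40 = 1.8183.

1.82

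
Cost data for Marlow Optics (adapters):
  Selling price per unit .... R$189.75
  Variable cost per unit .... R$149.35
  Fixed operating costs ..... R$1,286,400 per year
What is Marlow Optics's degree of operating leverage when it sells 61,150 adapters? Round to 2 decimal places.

Contribution at this volume is 61,150 × R$40.40 = R$2,470,460.00.
EBIT = R$2,470,460.00 − R$1,286,400 = R$1,184,060.00.
So DOL = total CM / EBIT = R$2,470,460.00 / R$1,184,060.00 = 2.0864.

2.09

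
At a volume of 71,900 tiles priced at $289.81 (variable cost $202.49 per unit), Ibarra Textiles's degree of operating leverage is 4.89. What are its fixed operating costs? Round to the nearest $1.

At 71,900 units, contribution = 71,900 × $87.32 = $6,278,308.00.
Since DOL = CM ÷ EBIT, EBIT = $6,278,308.00 ÷ 4.89 = $1,283,907.57.
And FC = contribution − EBIT = $6,278,308.00 − $1,283,907.57 = $4,994,400.

$4,994,400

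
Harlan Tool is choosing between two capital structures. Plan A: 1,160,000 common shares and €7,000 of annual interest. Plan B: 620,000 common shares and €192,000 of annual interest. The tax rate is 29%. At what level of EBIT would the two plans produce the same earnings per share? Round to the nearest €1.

€404,407

Set EPS_A = EPS_B: (EBIT − €7,000)(1 − 0.29) ÷ 1,160,000 = (EBIT − €192,000)(1 − 0.29) ÷ 620,000.
The (1 − t) factor cancels: (EBIT − 7,000) × 620,000 = (EBIT − 192,000) × 1,160,000.
Solving, EBIT = (192,000·1,160,000 − 7,000·620,000) / (1,160,000 − 620,000) = 218,380,000,000 / 540,000 = 404,407.41.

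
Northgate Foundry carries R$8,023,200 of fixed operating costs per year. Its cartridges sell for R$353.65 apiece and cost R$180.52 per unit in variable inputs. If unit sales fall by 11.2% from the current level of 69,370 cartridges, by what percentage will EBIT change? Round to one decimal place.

Contribution at this volume is 69,370 × R$173.13 = R$12,010,028.10.
Subtracting fixed costs: EBIT = R$12,010,028.10 − R$8,023,200 = R$3,986,828.10.
Degree of operating leverage = R$12,010,028.10 / R$3,986,828.10 = 3.0124.
%ΔEBIT = DOL × %ΔSales = 3.0124 × -11.2% = -33.7%.

-33.7%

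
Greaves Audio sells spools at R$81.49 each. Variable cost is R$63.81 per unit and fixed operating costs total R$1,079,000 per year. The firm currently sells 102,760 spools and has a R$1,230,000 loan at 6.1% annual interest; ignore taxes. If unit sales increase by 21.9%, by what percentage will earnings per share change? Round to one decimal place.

+60.0%

Contribution at this volume is 102,760 × R$17.68 = R$1,816,796.80.
Operating income = contribution − fixed costs = R$1,816,796.80 − R$1,079,000 = R$737,796.80.
After interest of R$75,030.00, pre-tax earnings = R$662,766.80.
Degree of combined leverage = contribution ÷ (EBIT − I) = R$1,816,796.80 ÷ R$662,766.80 = 2.7412.
EPS therefore changes by 2.7412 × (+21.9%) = +60.0%.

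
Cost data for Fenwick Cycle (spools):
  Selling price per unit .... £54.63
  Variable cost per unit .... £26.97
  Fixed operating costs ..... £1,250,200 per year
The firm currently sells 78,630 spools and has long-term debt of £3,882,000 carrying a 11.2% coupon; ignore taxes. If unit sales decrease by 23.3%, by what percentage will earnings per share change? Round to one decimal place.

At 78,630 units, contribution = 78,630 × £27.66 = £2,174,905.80.
EBIT = £2,174,905.80 − £1,250,200 = £924,705.80.
After interest of £434,784.00, pre-tax earnings = £489,921.80.
DCL = total CM / (EBIT − I) = £2,174,905.80 / £489,921.80 = 4.4393.
%ΔEPS = DCL × %ΔSales = 4.4393 × -23.3% = -103.4%.

-103.4%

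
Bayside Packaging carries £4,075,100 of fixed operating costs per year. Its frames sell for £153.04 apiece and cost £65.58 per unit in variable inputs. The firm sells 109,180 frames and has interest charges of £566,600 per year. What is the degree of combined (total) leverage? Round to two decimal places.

Contribution at this volume is 109,180 × £87.46 = £9,548,882.80.
Subtracting fixed costs: EBIT = £9,548,882.80 − £4,075,100 = £5,473,782.80. Interest = £566,600.00, so EBIT − I = £4,907,182.80.
Degree of total leverage = total CM / (EBIT − interest) = £9,548,882.80 / £4,907,182.80 = 1.9459.

1.95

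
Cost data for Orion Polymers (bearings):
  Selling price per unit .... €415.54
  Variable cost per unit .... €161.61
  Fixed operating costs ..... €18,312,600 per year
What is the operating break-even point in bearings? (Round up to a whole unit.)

72,117 bearings

Contribution margin per unit = €415.54 − €161.61 = €253.93.
Break-even volume = fixed costs ÷ CM per unit = €18,312,600 ÷ €253.93 = 72,116.73, so 72,117 bearings.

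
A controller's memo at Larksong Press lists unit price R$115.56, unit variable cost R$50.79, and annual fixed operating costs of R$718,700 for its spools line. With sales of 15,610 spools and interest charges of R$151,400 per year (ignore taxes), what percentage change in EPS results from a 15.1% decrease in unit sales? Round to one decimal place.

At 15,610 units, contribution = 15,610 × R$64.77 = R$1,011,059.70.
Operating income = contribution − fixed costs = R$1,011,059.70 − R$718,700 = R$292,359.70.
After interest of R$151,400.00, pre-tax earnings = R$140,959.70.
DCL = total CM / (EBIT − I) = R$1,011,059.70 / R$140,959.70 = 7.1727.
EPS therefore changes by 7.1727 × (-15.1%) = -108.3%.

-108.3%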